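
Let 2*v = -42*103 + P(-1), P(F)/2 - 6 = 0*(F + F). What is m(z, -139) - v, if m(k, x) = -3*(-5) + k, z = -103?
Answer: 2069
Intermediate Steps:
P(F) = 12 (P(F) = 12 + 2*(0*(F + F)) = 12 + 2*(0*(2*F)) = 12 + 2*0 = 12 + 0 = 12)
m(k, x) = 15 + k
v = -2157 (v = (-42*103 + 12)/2 = (-4326 + 12)/2 = (½)*(-4314) = -2157)
m(z, -139) - v = (15 - 103) - 1*(-2157) = -88 + 2157 = 2069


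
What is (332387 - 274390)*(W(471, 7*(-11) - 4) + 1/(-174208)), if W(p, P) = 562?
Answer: 5678190195315/174208 ≈ 3.2594e+7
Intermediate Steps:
(332387 - 274390)*(W(471, 7*(-11) - 4) + 1/(-174208)) = (332387 - 274390)*(562 + 1/(-174208)) = 57997*(562 - 1/174208) = 57997*(97904895/174208) = 5678190195315/174208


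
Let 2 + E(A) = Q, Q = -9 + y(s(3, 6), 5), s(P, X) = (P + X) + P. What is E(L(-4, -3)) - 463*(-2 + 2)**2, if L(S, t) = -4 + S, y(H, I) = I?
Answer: -6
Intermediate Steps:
s(P, X) = X + 2*P
Q = -4 (Q = -9 + 5 = -4)
E(A) = -6 (E(A) = -2 - 4 = -6)
E(L(-4, -3)) - 463*(-2 + 2)**2 = -6 - 463*(-2 + 2)**2 = -6 - 463*0**2 = -6 - 463*0 = -6 + 0 = -6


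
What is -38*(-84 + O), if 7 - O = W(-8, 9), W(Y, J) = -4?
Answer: 2774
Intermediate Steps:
O = 11 (O = 7 - 1*(-4) = 7 + 4 = 11)
-38*(-84 + O) = -38*(-84 + 11) = -38*(-73) = 2774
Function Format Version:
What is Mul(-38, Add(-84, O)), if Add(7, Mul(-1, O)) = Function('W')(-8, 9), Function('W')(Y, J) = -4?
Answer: 2774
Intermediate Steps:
O = 11 (O = Add(7, Mul(-1, -4)) = Add(7, 4) = 11)
Mul(-38, Add(-84, O)) = Mul(-38, Add(-84, 11)) = Mul(-38, -73) = 2774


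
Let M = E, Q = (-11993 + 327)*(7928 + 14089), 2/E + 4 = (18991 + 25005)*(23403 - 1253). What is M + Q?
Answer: -125151782927634755/487255698 ≈ -2.5685e+8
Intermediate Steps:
E = 1/487255698 (E = 2/(-4 + (18991 + 25005)*(23403 - 1253)) = 2/(-4 + 43996*22150) = 2/(-4 + 974511400) = 2/974511396 = 2*(1/974511396) = 1/487255698 ≈ 2.0523e-9)
Q = -256850322 (Q = -11666*22017 = -256850322)
M = 1/487255698 ≈ 2.0523e-9
M + Q = 1/487255698 - 256850322 = -125151782927634755/487255698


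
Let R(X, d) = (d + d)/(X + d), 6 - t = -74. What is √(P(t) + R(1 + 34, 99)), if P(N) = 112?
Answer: √509401/67 ≈ 10.653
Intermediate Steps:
t = 80 (t = 6 - 1*(-74) = 6 + 74 = 80)
R(X, d) = 2*d/(X + d) (R(X, d) = (2*d)/(X + d) = 2*d/(X + d))
√(P(t) + R(1 + 34, 99)) = √(112 + 2*99/((1 + 34) + 99)) = √(112 + 2*99/(35 + 99)) = √(112 + 2*99/134) = √(112 + 2*99*(1/134)) = √(112 + 99/67) = √(7603/67) = √509401/67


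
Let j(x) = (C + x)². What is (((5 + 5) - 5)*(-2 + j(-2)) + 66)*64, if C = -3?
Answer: 11584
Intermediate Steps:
j(x) = (-3 + x)²
(((5 + 5) - 5)*(-2 + j(-2)) + 66)*64 = (((5 + 5) - 5)*(-2 + (-3 - 2)²) + 66)*64 = ((10 - 5)*(-2 + (-5)²) + 66)*64 = (5*(-2 + 25) + 66)*64 = (5*23 + 66)*64 = (115 + 66)*64 = 181*64 = 11584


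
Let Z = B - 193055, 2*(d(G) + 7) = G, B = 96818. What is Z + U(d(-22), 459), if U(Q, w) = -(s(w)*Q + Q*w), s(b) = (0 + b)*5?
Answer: -46665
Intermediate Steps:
s(b) = 5*b (s(b) = b*5 = 5*b)
d(G) = -7 + G/2
U(Q, w) = -6*Q*w (U(Q, w) = -((5*w)*Q + Q*w) = -(5*Q*w + Q*w) = -6*Q*w)
Z = -96237 (Z = 96818 - 193055 = -96237)
Z + U(d(-22), 459) = -96237 - 6*(-7 + (½)*(-22))*459 = -96237 - 6*(-7 - 11)*459 = -96237 - 6*(-18)*459 = -96237 + 49572 = -46665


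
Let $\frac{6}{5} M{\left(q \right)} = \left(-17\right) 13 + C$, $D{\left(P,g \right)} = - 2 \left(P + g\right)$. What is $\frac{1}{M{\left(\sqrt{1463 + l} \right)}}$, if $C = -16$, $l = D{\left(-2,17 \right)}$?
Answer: $- \frac{2}{395} \approx -0.0050633$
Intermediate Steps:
$D{\left(P,g \right)} = - 2 P - 2 g$
$l = -30$ ($l = \left(-2\right) \left(-2\right) - 34 = 4 - 34 = -30$)
$M{\left(q \right)} = - \frac{395}{2}$ ($M{\left(q \right)} = \frac{5 \left(\left(-17\right) 13 - 16\right)}{6} = \frac{5 \left(-221 - 16\right)}{6} = \frac{5}{6} \left(-237\right) = - \frac{395}{2}$)
$\frac{1}{M{\left(\sqrt{1463 + l} \right)}} = \frac{1}{- \frac{395}{2}} = - \frac{2}{395}$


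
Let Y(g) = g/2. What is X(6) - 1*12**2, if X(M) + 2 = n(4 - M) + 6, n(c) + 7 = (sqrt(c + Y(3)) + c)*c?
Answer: -143 - I*sqrt(2) ≈ -143.0 - 1.4142*I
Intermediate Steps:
Y(g) = g/2 (Y(g) = g*(1/2) = g/2)
n(c) = -7 + c*(c + sqrt(3/2 + c)) (n(c) = -7 + (sqrt(c + (1/2)*3) + c)*c = -7 + (sqrt(c + 3/2) + c)*c = -7 + (sqrt(3/2 + c) + c)*c = -7 + (c + sqrt(3/2 + c))*c = -7 + c*(c + sqrt(3/2 + c)))
X(M) = -3 + (4 - M)**2 + sqrt(22 - 4*M)*(4 - M)/2 (X(M) = -2 + ((-7 + (4 - M)**2 + (4 - M)*sqrt(6 + 4*(4 - M))/2) + 6) = -2 + ((-7 + (4 - M)**2 + (4 - M)*sqrt(6 + (16 - 4*M))/2) + 6) = -2 + ((-7 + (4 - M)**2 + (4 - M)*sqrt(22 - 4*M)/2) + 6) = -2 + ((-7 + (4 - M)**2 + sqrt(22 - 4*M)*(4 - M)/2) + 6) = -2 + (-1 + (4 - M)**2 + sqrt(22 - 4*M)*(4 - M)/2) = -3 + (4 - M)**2 + sqrt(22 - 4*M)*(4 - M)/2)
X(6) - 1*12**2 = (-3 + (-4 + 6)**2 + sqrt(22 - 4*6)*(2 - 1/2*6)) - 1*12**2 = (-3 + 2**2 + sqrt(22 - 24)*(2 - 3)) - 1*144 = (-3 + 4 + sqrt(-2)*(-1)) - 144 = (-3 + 4 + (I*sqrt(2))*(-1)) - 144 = (-3 + 4 - I*sqrt(2)) - 144 = (1 - I*sqrt(2)) - 144 = -143 - I*sqrt(2)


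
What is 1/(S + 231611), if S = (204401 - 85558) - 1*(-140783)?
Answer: 1/491237 ≈ 2.0357e-6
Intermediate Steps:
S = 259626 (S = 118843 + 140783 = 259626)
1/(S + 231611) = 1/(259626 + 231611) = 1/491237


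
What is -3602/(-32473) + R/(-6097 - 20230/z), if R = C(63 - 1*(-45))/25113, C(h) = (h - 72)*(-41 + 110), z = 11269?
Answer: 295998107282890/2668892876244287 ≈ 0.11091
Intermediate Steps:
C(h) = -4968 + 69*h (C(h) = (-72 + h)*69 = -4968 + 69*h)
R = 828/8371 (R = (-4968 + 69*(63 - 1*(-45)))/25113 = (-4968 + 69*(63 + 45))*(1/25113) = (-4968 + 69*108)*(1/25113) = (-4968 + 7452)*(1/25113) = 2484*(1/25113) = 828/8371 ≈ 0.098913)
-3602/(-32473) + R/(-6097 - 20230/z) = -3602/(-32473) + 828/(8371*(-6097 - 20230/11269)) = -3602*(-1/32473) + 828/(8371*(-6097 - 20230*1/11269)) = 3602/32473 + 828/(8371*(-6097 - 20230/11269)) = 3602/32473 + 828/(8371*(-68727323/11269)) = 3602/32473 + (828/8371)*(-11269/68727323) = 3602/32473 - 9330732/575316420833 = 295998107282890/2668892876244287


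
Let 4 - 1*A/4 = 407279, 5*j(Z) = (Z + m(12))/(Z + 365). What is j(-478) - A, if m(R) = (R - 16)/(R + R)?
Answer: 5522651869/3390 ≈ 1.6291e+6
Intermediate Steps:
m(R) = (-16 + R)/(2*R) (m(R) = (-16 + R)/((2*R)) = (-16 + R)*(1/(2*R)) = (-16 + R)/(2*R))
j(Z) = (-1/6 + Z)/(5*(365 + Z)) (j(Z) = ((Z + (1/2)*(-16 + 12)/12)/(Z + 365))/5 = ((Z + (1/2)*(1/12)*(-4))/(365 + Z))/5 = ((Z - 1/6)/(365 + Z))/5 = ((-1/6 + Z)/(365 + Z))/5 = (-1/6 + Z)/(5*(365 + Z)))
A = -1629100 (A = 16 - 4*407279 = 16 - 1629116 = -1629100)
j(-478) - A = (-1 + 6*(-478))/(30*(365 - 478)) - 1*(-1629100) = (1/30)*(-1 - 2868)/(-113) + 1629100 = (1/30)*(-1/113)*(-2869) + 1629100 = 2869/3390 + 1629100 = 5522651869/3390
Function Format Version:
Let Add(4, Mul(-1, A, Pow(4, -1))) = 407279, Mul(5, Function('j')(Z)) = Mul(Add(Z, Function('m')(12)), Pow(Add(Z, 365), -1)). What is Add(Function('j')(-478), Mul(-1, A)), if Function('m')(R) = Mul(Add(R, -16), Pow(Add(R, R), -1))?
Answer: Rational(5522651869, 3390) ≈ 1.6291e+6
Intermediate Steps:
Function('m')(R) = Mul(Rational(1, 2), Pow(R, -1), Add(-16, R)) (Function('m')(R) = Mul(Add(-16, R), Pow(Mul(2, R), -1)) = Mul(Add(-16, R), Mul(Rational(1, 2), Pow(R, -1))) = Mul(Rational(1, 2), Pow(R, -1), Add(-16, R)))
Function('j')(Z) = Mul(Rational(1, 5), Pow(Add(365, Z), -1), Add(Rational(-1, 6), Z)) (Function('j')(Z) = Mul(Rational(1, 5), Mul(Add(Z, Mul(Rational(1, 2), Pow(12, -1), Add(-16, 12))), Pow(Add(Z, 365), -1))) = Mul(Rational(1, 5), Mul(Add(Z, Mul(Rational(1, 2), Rational(1, 12), -4)), Pow(Add(365, Z), -1))) = Mul(Rational(1, 5), Mul(Add(Z, Rational(-1, 6)), Pow(Add(365, Z), -1))) = Mul(Rational(1, 5), Mul(Add(Rational(-1, 6), Z), Pow(Add(365, Z), -1))) = Mul(Rational(1, 5), Mul(Pow(Add(365, Z), -1), Add(Rational(-1, 6), Z))) = Mul(Rational(1, 5), Pow(Add(365, Z), -1), Add(Rational(-1, 6), Z)))
A = -1629100 (A = Add(16, Mul(-4, 407279)) = Add(16, -1629116) = -1629100)
Add(Function('j')(-478), Mul(-1, A)) = Add(Mul(Rational(1, 30), Pow(Add(365, -478), -1), Add(-1, Mul(6, -478))), Mul(-1, -1629100)) = Add(Mul(Rational(1, 30), Pow(-113, -1), Add(-1, -2868)), 1629100) = Add(Mul(Rational(1, 30), Rational(-1, 113), -2869), 1629100) = Add(Rational(2869, 3390), 1629100) = Rational(5522651869, 3390)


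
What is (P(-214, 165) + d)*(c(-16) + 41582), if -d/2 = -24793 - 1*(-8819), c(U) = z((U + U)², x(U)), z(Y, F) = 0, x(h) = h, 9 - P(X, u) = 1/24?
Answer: 15946010897/12 ≈ 1.3288e+9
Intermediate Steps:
P(X, u) = 215/24 (P(X, u) = 9 - 1/24 = 215/24)
c(U) = 0
d = 31948 (d = -2*(-24793 - 1*(-8819)) = -2*(-24793 + 8819) = -2*(-15974) = 31948)
(P(-214, 165) + d)*(c(-16) + 41582) = (215/24 + 31948)*(0 + 41582) = (766967/24)*41582 = 15946010897/12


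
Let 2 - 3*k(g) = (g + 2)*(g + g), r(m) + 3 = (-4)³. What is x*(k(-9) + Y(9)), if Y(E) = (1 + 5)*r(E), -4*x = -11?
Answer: -7315/6 ≈ -1219.2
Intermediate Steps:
r(m) = -67 (r(m) = -3 + (-4)³ = -3 - 64 = -67)
x = 11/4 (x = -¼*(-11) = 11/4 ≈ 2.7500)
k(g) = ⅔ - 2*g*(2 + g)/3 (k(g) = ⅔ - (g + 2)*(g + g)/3 = ⅔ - (2 + g)*2*g/3 = ⅔ - 2*g*(2 + g)/3)
Y(E) = -402 (Y(E) = (1 + 5)*(-67) = 6*(-67) = -402)
x*(k(-9) + Y(9)) = 11*((⅔ - 4/3*(-9) - ⅔*(-9)²) - 402)/4 = 11*((⅔ + 12 - ⅔*81) - 402)/4 = 11*((⅔ + 12 - 54) - 402)/4 = 11*(-124/3 - 402)/4 = (11/4)*(-1330/3) = -7315/6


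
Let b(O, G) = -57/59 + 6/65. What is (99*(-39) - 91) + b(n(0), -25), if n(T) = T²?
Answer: -15159271/3835 ≈ -3952.9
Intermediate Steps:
b(O, G) = -3351/3835 (b(O, G) = -57*1/59 + 6*(1/65) = -57/59 + 6/65 = -3351/3835)
(99*(-39) - 91) + b(n(0), -25) = (99*(-39) - 91) - 3351/3835 = (-3861 - 91) - 3351/3835 = -3952 - 3351/3835 = -15159271/3835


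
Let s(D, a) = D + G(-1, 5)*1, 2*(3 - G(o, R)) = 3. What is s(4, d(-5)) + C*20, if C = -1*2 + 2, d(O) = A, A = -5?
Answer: 11/2 ≈ 5.5000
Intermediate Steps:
G(o, R) = 3/2 (G(o, R) = 3 - ½*3 = 3 - 3/2 = 3/2)
d(O) = -5
s(D, a) = 3/2 + D (s(D, a) = D + (3/2)*1 = D + 3/2 = 3/2 + D)
C = 0 (C = -2 + 2 = 0)
s(4, d(-5)) + C*20 = (3/2 + 4) + 0*20 = 11/2 + 0 = 11/2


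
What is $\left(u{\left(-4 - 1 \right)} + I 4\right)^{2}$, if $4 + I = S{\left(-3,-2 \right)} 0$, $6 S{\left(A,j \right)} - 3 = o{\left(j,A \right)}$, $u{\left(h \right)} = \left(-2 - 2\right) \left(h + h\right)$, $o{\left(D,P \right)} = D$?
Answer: $576$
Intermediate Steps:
$u{\left(h \right)} = - 8 h$ ($u{\left(h \right)} = - 4 \cdot 2 h = - 8 h$)
$S{\left(A,j \right)} = \frac{1}{2} + \frac{j}{6}$
$I = -4$ ($I = -4 + \left(\frac{1}{2} + \frac{1}{6} \left(-2\right)\right) 0 = -4 + \left(\frac{1}{2} - \frac{1}{3}\right) 0 = -4 + \frac{1}{6} \cdot 0 = -4 + 0 = -4$)
$\left(u{\left(-4 - 1 \right)} + I 4\right)^{2} = \left(- 8 \left(-4 - 1\right) - 16\right)^{2} = \left(\left(-8\right) \left(-5\right) - 16\right)^{2} = \left(40 - 16\right)^{2} = 24^{2} = 576$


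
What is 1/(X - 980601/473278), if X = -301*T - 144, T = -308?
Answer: 473278/43807524191 ≈ 1.0804e-5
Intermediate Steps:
X = 92564 (X = -301*(-308) - 144 = 92708 - 144 = 92564)
1/(X - 980601/473278) = 1/(92564 - 980601/473278) = 1/(43807524191/473278) = 473278/43807524191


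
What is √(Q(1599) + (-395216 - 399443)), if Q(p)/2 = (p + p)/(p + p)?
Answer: I*√794657 ≈ 891.44*I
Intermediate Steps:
Q(p) = 2 (Q(p) = 2*((p + p)/(p + p)) = 2*((2*p)/((2*p))) = 2*((2*p)*(1/(2*p))) = 2*1 = 2)
√(Q(1599) + (-395216 - 399443)) = √(2 + (-395216 - 399443)) = √(2 - 794659) = √(-794657) = I*√794657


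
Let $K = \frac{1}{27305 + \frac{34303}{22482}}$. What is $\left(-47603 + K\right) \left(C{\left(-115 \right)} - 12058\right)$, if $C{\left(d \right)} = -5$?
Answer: $\frac{352525910386396191}{613905313} \approx 5.7423 \cdot 10^{8}$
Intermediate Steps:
$K = \frac{22482}{613905313}$ ($K = \frac{1}{27305 + 34303 \cdot \frac{1}{22482}} = \frac{1}{27305 + \frac{34303}{22482}} = \frac{1}{\frac{613905313}{22482}} = \frac{22482}{613905313} \approx 3.6621 \cdot 10^{-5}$)
$\left(-47603 + K\right) \left(C{\left(-115 \right)} - 12058\right) = \left(-47603 + \frac{22482}{613905313}\right) \left(-5 - 12058\right) = \left(- \frac{29223734592257}{613905313}\right) \left(-12063\right) = \frac{352525910386396191}{613905313}$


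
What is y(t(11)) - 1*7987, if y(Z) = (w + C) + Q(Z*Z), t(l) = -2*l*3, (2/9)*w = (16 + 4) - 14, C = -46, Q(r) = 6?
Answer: -8000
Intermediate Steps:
w = 27 (w = 9*((16 + 4) - 14)/2 = 9*(20 - 14)/2 = (9/2)*6 = 27)
t(l) = -6*l
y(Z) = -13 (y(Z) = (27 - 46) + 6 = -19 + 6 = -13)
y(t(11)) - 1*7987 = -13 - 1*7987 = -13 - 7987 = -8000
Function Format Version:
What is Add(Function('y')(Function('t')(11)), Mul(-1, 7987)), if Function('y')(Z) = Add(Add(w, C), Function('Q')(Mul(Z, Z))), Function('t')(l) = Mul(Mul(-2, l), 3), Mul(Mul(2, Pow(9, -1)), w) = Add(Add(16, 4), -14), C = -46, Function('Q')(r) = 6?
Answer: -8000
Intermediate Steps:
w = 27 (w = Mul(Rational(9, 2), Add(Add(16, 4), -14)) = Mul(Rational(9, 2), Add(20, -14)) = Mul(Rational(9, 2), 6) = 27)
Function('t')(l) = Mul(-6, l)
Function('y')(Z) = -13 (Function('y')(Z) = Add(Add(27, -46), 6) = Add(-19, 6) = -13)
Add(Function('y')(Function('t')(11)), Mul(-1, 7987)) = Add(-13, Mul(-1, 7987)) = Add(-13, -7987) = -8000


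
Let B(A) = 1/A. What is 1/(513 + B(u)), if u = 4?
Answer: 4/2053 ≈ 0.0019484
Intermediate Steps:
1/(513 + B(u)) = 1/(513 + 1/4) = 1/(513 + ¼) = 1/(2053/4) = 4/2053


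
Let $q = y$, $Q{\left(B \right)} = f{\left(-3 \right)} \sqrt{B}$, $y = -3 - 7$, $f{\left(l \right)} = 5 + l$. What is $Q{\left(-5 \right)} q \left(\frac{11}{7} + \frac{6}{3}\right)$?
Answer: $- \frac{500 i \sqrt{5}}{7} \approx - 159.72 i$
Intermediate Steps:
$y = -10$ ($y = -3 - 7 = -10$)
$Q{\left(B \right)} = 2 \sqrt{B}$ ($Q{\left(B \right)} = \left(5 - 3\right) \sqrt{B} = 2 \sqrt{B}$)
$q = -10$
$Q{\left(-5 \right)} q \left(\frac{11}{7} + \frac{6}{3}\right) = 2 \sqrt{-5} \left(-10\right) \left(\frac{11}{7} + \frac{6}{3}\right) = 2 i \sqrt{5} \left(-10\right) \left(11 \cdot \frac{1}{7} + 6 \cdot \frac{1}{3}\right) = 2 i \sqrt{5} \left(-10\right) \left(\frac{11}{7} + 2\right) = - 20 i \sqrt{5} \cdot \frac{25}{7} = - \frac{500 i \sqrt{5}}{7}$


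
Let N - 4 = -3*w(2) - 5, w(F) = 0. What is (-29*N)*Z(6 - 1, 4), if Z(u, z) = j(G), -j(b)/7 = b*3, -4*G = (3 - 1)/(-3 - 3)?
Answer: -203/4 ≈ -50.750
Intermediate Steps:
G = 1/12 (G = -(3 - 1)/(4*(-3 - 3)) = -1/(2*(-6)) = -(-1)/(2*6) = -¼*(-⅓) = 1/12 ≈ 0.083333)
j(b) = -21*b (j(b) = -7*b*3 = -21*b)
N = -1 (N = 4 + (-3*0 - 5) = 4 + (0 - 5) = 4 - 5 = -1)
Z(u, z) = -7/4 (Z(u, z) = -21*1/12 = -7/4)
(-29*N)*Z(6 - 1, 4) = -29*(-1)*(-7/4) = 29*(-7/4) = -203/4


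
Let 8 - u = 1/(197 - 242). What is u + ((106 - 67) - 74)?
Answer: -1214/45 ≈ -26.978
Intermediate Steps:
u = 361/45 (u = 8 - 1/(197 - 242) = 8 - 1/(-45) = 8 - 1*(-1/45) = 8 + 1/45 = 361/45 ≈ 8.0222)
u + ((106 - 67) - 74) = 361/45 + ((106 - 67) - 74) = 361/45 + (39 - 74) = 361/45 - 35 = -1214/45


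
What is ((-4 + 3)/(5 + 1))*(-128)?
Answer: 64/3 ≈ 21.333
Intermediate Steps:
((-4 + 3)/(5 + 1))*(-128) = -1/6*(-128) = -1*⅙*(-128) = -⅙*(-128) = 64/3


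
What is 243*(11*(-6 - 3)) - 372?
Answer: -24429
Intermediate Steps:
243*(11*(-6 - 3)) - 372 = 243*(11*(-9)) - 372 = 243*(-99) - 372 = -24057 - 372 = -24429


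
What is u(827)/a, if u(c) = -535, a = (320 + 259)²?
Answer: -535/335241 ≈ -0.0015959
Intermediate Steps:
a = 335241 (a = 579² = 335241)
u(827)/a = -535/335241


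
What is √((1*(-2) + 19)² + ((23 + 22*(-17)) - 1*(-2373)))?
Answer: √2311 ≈ 48.073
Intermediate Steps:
√((1*(-2) + 19)² + ((23 + 22*(-17)) - 1*(-2373))) = √((-2 + 19)² + ((23 - 374) + 2373)) = √(17² + (-351 + 2373)) = √(289 + 2022) = √2311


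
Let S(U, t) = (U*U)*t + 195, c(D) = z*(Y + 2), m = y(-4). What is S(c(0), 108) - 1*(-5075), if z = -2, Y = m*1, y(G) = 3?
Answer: 16070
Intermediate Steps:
m = 3
Y = 3 (Y = 3*1 = 3)
c(D) = -10 (c(D) = -2*(3 + 2) = -2*5 = -10)
S(U, t) = 195 + t*U**2 (S(U, t) = U**2*t + 195 = t*U**2 + 195 = 195 + t*U**2)
S(c(0), 108) - 1*(-5075) = (195 + 108*(-10)**2) - 1*(-5075) = (195 + 108*100) + 5075 = (195 + 10800) + 5075 = 10995 + 5075 = 16070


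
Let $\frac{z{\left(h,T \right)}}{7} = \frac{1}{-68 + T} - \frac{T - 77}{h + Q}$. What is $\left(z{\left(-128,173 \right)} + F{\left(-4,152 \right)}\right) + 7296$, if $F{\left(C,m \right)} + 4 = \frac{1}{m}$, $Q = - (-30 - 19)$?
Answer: $\frac{1314980393}{180120} \approx 7300.6$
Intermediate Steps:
$Q = 49$ ($Q = - (-30 - 19) = \left(-1\right) \left(-49\right) = 49$)
$F{\left(C,m \right)} = -4 + \frac{1}{m}$
$z{\left(h,T \right)} = \frac{7}{-68 + T} - \frac{7 \left(-77 + T\right)}{49 + h}$ ($z{\left(h,T \right)} = 7 \left(\frac{1}{-68 + T} - \frac{T - 77}{h + 49}\right) = 7 \left(\frac{1}{-68 + T} - \frac{-77 + T}{49 + h}\right) = \frac{7}{-68 + T} - \frac{7 \left(-77 + T\right)}{49 + h}$)
$\left(z{\left(-128,173 \right)} + F{\left(-4,152 \right)}\right) + 7296 = \left(\frac{7 \left(-5187 - 128 - 173^{2} + 145 \cdot 173\right)}{-3332 - -8704 + 49 \cdot 173 + 173 \left(-128\right)} - \left(4 - \frac{1}{152}\right)\right) + 7296 = \left(\frac{7 \left(-5187 - 128 - 29929 + 25085\right)}{-3332 + 8704 + 8477 - 22144} + \left(-4 + \frac{1}{152}\right)\right) + 7296 = \left(\frac{7 \left(-5187 - 128 - 29929 + 25085\right)}{-8295} - \frac{607}{152}\right) + 7296 = \left(7 \left(- \frac{1}{8295}\right) \left(-10159\right) - \frac{607}{152}\right) + 7296 = \left(\frac{10159}{1185} - \frac{607}{152}\right) + 7296 = \frac{824873}{180120} + 7296 = \frac{1314980393}{180120}$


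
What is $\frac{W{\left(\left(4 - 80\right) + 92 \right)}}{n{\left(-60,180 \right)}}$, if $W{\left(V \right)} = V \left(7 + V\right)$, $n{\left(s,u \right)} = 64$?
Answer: $\frac{23}{4} \approx 5.75$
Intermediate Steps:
$\frac{W{\left(\left(4 - 80\right) + 92 \right)}}{n{\left(-60,180 \right)}} = \frac{\left(\left(4 - 80\right) + 92\right) \left(7 + \left(\left(4 - 80\right) + 92\right)\right)}{64} = \left(-76 + 92\right) \left(7 + \left(-76 + 92\right)\right) \frac{1}{64} = 16 \left(7 + 16\right) \frac{1}{64} = 16 \cdot 23 \cdot \frac{1}{64} = 368 \cdot \frac{1}{64} = \frac{23}{4}$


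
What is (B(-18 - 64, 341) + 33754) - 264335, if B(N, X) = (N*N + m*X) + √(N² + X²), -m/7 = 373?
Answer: -1114208 + √123005 ≈ -1.1139e+6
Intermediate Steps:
m = -2611 (m = -7*373 = -2611)
B(N, X) = N² + √(N² + X²) - 2611*X (B(N, X) = (N*N - 2611*X) + √(N² + X²) = (N² - 2611*X) + √(N² + X²) = N² + √(N² + X²) - 2611*X)
(B(-18 - 64, 341) + 33754) - 264335 = (((-18 - 64)² + √((-18 - 64)² + 341²) - 2611*341) + 33754) - 264335 = (((-82)² + √((-82)² + 116281) - 890351) + 33754) - 264335 = ((6724 + √(6724 + 116281) - 890351) + 33754) - 264335 = ((6724 + √123005 - 890351) + 33754) - 264335 = ((-883627 + √123005) + 33754) - 264335 = (-849873 + √123005) - 264335 = -1114208 + √123005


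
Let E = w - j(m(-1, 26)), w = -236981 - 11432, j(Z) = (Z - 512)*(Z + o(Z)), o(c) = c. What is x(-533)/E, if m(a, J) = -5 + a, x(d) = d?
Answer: 533/254629 ≈ 0.0020932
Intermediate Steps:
j(Z) = 2*Z*(-512 + Z) (j(Z) = (Z - 512)*(Z + Z) = (-512 + Z)*(2*Z) = 2*Z*(-512 + Z))
w = -248413
E = -254629 (E = -248413 - 2*(-5 - 1)*(-512 + (-5 - 1)) = -248413 - 2*(-6)*(-512 - 6) = -248413 - 2*(-6)*(-518) = -248413 - 1*6216 = -248413 - 6216 = -254629)
x(-533)/E = -533/(-254629) = -533*(-1/254629) = 533/254629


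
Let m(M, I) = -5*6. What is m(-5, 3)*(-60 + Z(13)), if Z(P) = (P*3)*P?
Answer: -13410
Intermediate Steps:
m(M, I) = -30
Z(P) = 3*P² (Z(P) = (3*P)*P = 3*P²)
m(-5, 3)*(-60 + Z(13)) = -30*(-60 + 3*13²) = -30*(-60 + 3*169) = -30*(-60 + 507) = -30*447 = -13410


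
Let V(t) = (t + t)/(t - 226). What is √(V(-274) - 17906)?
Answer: I*√11190565/25 ≈ 133.81*I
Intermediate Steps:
V(t) = 2*t/(-226 + t) (V(t) = (2*t)/(-226 + t) = 2*t/(-226 + t))
√(V(-274) - 17906) = √(2*(-274)/(-226 - 274) - 17906) = √(2*(-274)/(-500) - 17906) = √(2*(-274)*(-1/500) - 17906) = √(137/125 - 17906) = √(-2238113/125) = I*√11190565/25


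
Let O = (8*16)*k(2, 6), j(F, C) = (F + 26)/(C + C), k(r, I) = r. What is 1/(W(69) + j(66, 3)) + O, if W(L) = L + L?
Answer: 117763/460 ≈ 256.01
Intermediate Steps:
j(F, C) = (26 + F)/(2*C) (j(F, C) = (26 + F)/((2*C)) = (26 + F)*(1/(2*C)) = (26 + F)/(2*C))
O = 256 (O = (8*16)*2 = 128*2 = 256)
W(L) = 2*L
1/(W(69) + j(66, 3)) + O = 1/(2*69 + (½)*(26 + 66)/3) + 256 = 1/(138 + (½)*(⅓)*92) + 256 = 1/(138 + 46/3) + 256 = 1/(460/3) + 256 = 3/460 + 256 = 117763/460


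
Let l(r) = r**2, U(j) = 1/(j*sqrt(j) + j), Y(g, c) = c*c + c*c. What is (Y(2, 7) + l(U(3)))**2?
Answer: 3118759/324 - 883*sqrt(3)/81 ≈ 9606.9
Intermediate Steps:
Y(g, c) = 2*c**2 (Y(g, c) = c**2 + c**2 = 2*c**2)
U(j) = 1/(j + j**(3/2)) (U(j) = 1/(j**(3/2) + j) = 1/(j + j**(3/2)))
(Y(2, 7) + l(U(3)))**2 = (2*7**2 + (1/(3 + 3**(3/2)))**2)**2 = (2*49 + (1/(3 + 3*sqrt(3)))**2)**2 = (98 + (3 + 3*sqrt(3))**(-2))**2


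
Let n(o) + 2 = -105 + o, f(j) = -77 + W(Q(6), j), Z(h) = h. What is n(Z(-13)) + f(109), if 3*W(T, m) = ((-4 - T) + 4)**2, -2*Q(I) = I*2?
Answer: -185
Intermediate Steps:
Q(I) = -I (Q(I) = -I*2/2 = -I)
W(T, m) = T**2/3 (W(T, m) = ((-4 - T) + 4)**2/3 = (-T)**2/3 = T**2/3)
f(j) = -65 (f(j) = -77 + (-1*6)**2/3 = -77 + (1/3)*(-6)**2 = -77 + (1/3)*36 = -77 + 12 = -65)
n(o) = -107 + o (n(o) = -2 + (-105 + o) = -107 + o)
n(Z(-13)) + f(109) = (-107 - 13) - 65 = -120 - 65 = -185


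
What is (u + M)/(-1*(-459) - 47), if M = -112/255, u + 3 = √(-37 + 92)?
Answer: -877/105060 + √55/412 ≈ 0.0096529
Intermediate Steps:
u = -3 + √55 (u = -3 + √(-37 + 92) = -3 + √55 ≈ 4.4162)
M = -112/255 (M = -112*1/255 = -112/255 ≈ -0.43922)
(u + M)/(-1*(-459) - 47) = ((-3 + √55) - 112/255)/(-1*(-459) - 47) = (-877/255 + √55)/(459 - 47) = (-877/255 + √55)/412 = (-877/255 + √55)*(1/412) = -877/105060 + √55/412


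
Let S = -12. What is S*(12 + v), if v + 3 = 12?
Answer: -252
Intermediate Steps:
v = 9 (v = -3 + 12 = 9)
S*(12 + v) = -12*(12 + 9) = -12*21 = -252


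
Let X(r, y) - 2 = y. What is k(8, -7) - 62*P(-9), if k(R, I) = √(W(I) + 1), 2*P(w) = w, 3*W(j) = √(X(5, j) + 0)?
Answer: 279 + √(9 + 3*I*√5)/3 ≈ 280.06 + 0.35158*I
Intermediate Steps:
X(r, y) = 2 + y
W(j) = √(2 + j)/3 (W(j) = √((2 + j) + 0)/3 = √(2 + j)/3)
P(w) = w/2
k(R, I) = √(1 + √(2 + I)/3) (k(R, I) = √(√(2 + I)/3 + 1) = √(1 + √(2 + I)/3))
k(8, -7) - 62*P(-9) = √(9 + 3*√(2 - 7))/3 - 31*(-9) = √(9 + 3*√(-5))/3 - 62*(-9/2) = √(9 + 3*(I*√5))/3 + 279 = √(9 + 3*I*√5)/3 + 279 = 279 + √(9 + 3*I*√5)/3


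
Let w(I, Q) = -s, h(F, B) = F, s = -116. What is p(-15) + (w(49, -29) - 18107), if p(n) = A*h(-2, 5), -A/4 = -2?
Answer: -18007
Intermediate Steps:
A = 8 (A = -4*(-2) = 8)
w(I, Q) = 116 (w(I, Q) = -1*(-116) = 116)
p(n) = -16 (p(n) = 8*(-2) = -16)
p(-15) + (w(49, -29) - 18107) = -16 + (116 - 18107) = -16 - 17991 = -18007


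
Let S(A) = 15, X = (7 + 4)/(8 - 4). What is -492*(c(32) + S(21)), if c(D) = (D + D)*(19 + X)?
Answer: -692244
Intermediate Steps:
X = 11/4 ≈ 2.7500
c(D) = 87*D/2 (c(D) = (D + D)*(19 + 11/4) = (2*D)*(87/4) = 87*D/2)
-492*(c(32) + S(21)) = -492*((87/2)*32 + 15) = -492*(1392 + 15) = -492*1407 = -692244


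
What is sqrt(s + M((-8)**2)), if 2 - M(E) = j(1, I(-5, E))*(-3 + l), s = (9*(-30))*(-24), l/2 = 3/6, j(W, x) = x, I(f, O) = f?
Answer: 2*sqrt(1618) ≈ 80.449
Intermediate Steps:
l = 1 (l = 2*(3/6) = 2*(3*(1/6)) = 2*(1/2) = 1)
s = 6480 (s = -270*(-24) = 6480)
M(E) = -8 (M(E) = 2 - (-5)*(-3 + 1) = 2 - (-5)*(-2) = 2 - 1*10 = 2 - 10 = -8)
sqrt(s + M((-8)**2)) = sqrt(6480 - 8) = sqrt(6472) = 2*sqrt(1618)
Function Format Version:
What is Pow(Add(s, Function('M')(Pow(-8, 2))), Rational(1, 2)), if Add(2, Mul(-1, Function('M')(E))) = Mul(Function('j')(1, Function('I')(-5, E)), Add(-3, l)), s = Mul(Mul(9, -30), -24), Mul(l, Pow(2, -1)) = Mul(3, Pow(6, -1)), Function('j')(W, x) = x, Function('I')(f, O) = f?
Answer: Mul(2, Pow(1618, Rational(1, 2))) ≈ 80.449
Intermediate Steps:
l = 1 (l = Mul(2, Mul(3, Pow(6, -1))) = Mul(2, Mul(3, Rational(1, 6))) = Mul(2, Rational(1, 2)) = 1)
s = 6480 (s = Mul(-270, -24) = 6480)
Function('M')(E) = -8 (Function('M')(E) = Add(2, Mul(-1, Mul(-5, Add(-3, 1)))) = Add(2, Mul(-1, Mul(-5, -2))) = Add(2, Mul(-1, 10)) = Add(2, -10) = -8)
Pow(Add(s, Function('M')(Pow(-8, 2))), Rational(1, 2)) = Pow(Add(6480, -8), Rational(1, 2)) = Pow(6472, Rational(1, 2)) = Mul(2, Pow(1618, Rational(1, 2)))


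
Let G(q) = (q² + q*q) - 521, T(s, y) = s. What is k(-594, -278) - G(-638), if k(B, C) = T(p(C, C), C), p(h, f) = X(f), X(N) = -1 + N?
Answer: -813846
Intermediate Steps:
p(h, f) = -1 + f
G(q) = -521 + 2*q² (G(q) = (q² + q²) - 521 = 2*q² - 521 = -521 + 2*q²)
k(B, C) = -1 + C
k(-594, -278) - G(-638) = (-1 - 278) - (-521 + 2*(-638)²) = -279 - (-521 + 2*407044) = -279 - (-521 + 814088) = -279 - 1*813567 = -279 - 813567 = -813846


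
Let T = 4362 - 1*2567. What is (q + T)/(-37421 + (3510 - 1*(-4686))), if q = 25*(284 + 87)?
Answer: -2214/5845 ≈ -0.37879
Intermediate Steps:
q = 9275 (q = 25*371 = 9275)
T = 1795 (T = 4362 - 2567 = 1795)
(q + T)/(-37421 + (3510 - 1*(-4686))) = (9275 + 1795)/(-37421 + (3510 - 1*(-4686))) = 11070/(-37421 + (3510 + 4686)) = 11070/(-37421 + 8196) = 11070/(-29225) = 11070*(-1/29225) = -2214/5845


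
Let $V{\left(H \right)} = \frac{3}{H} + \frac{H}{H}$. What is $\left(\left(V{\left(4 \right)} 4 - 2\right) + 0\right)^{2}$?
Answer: $25$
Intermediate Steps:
$V{\left(H \right)} = 1 + \frac{3}{H}$ ($V{\left(H \right)} = \frac{3}{H} + 1 = 1 + \frac{3}{H}$)
$\left(\left(V{\left(4 \right)} 4 - 2\right) + 0\right)^{2} = \left(\left(\frac{3 + 4}{4} \cdot 4 - 2\right) + 0\right)^{2} = \left(\left(\frac{1}{4} \cdot 7 \cdot 4 - 2\right) + 0\right)^{2} = \left(\left(\frac{7}{4} \cdot 4 - 2\right) + 0\right)^{2} = \left(\left(7 - 2\right) + 0\right)^{2} = \left(5 + 0\right)^{2} = 5^{2} = 25$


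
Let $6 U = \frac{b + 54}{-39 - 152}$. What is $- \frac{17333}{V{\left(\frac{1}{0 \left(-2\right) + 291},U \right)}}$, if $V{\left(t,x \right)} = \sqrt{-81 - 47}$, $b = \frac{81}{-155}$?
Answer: $\frac{17333 i \sqrt{2}}{16} \approx 1532.0 i$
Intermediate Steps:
$b = - \frac{81}{155}$ ($b = 81 \left(- \frac{1}{155}\right) = - \frac{81}{155} \approx -0.52258$)
$U = - \frac{2763}{59210}$ ($U = \frac{\left(- \frac{81}{155} + 54\right) \frac{1}{-39 - 152}}{6} = \frac{\frac{8289}{155} \frac{1}{-191}}{6} = \frac{\frac{8289}{155} \left(- \frac{1}{191}\right)}{6} = \frac{1}{6} \left(- \frac{8289}{29605}\right) = - \frac{2763}{59210} \approx -0.046664$)
$V{\left(t,x \right)} = 8 i \sqrt{2}$ ($V{\left(t,x \right)} = \sqrt{-128} = 8 i \sqrt{2}$)
$- \frac{17333}{V{\left(\frac{1}{0 \left(-2\right) + 291},U \right)}} = - \frac{17333}{8 i \sqrt{2}} = - 17333 \left(- \frac{i \sqrt{2}}{16}\right) = \frac{17333 i \sqrt{2}}{16}$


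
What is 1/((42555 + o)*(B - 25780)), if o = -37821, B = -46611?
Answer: -1/342698994 ≈ -2.9180e-9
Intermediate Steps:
1/((42555 + o)*(B - 25780)) = 1/((42555 - 37821)*(-46611 - 25780)) = 1/(4734*(-72391)) = 1/(-342698994) = -1/342698994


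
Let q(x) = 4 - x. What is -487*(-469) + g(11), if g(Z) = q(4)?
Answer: 228403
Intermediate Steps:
g(Z) = 0 (g(Z) = 4 - 1*4 = 4 - 4 = 0)
-487*(-469) + g(11) = -487*(-469) + 0 = 228403 + 0 = 228403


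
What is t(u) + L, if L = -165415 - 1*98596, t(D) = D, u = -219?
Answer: -264230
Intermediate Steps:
L = -264011 (L = -165415 - 98596 = -264011)
t(u) + L = -219 - 264011 = -264230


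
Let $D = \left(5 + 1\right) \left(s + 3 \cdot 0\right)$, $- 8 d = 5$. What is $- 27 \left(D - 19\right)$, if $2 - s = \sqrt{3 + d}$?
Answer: $189 + \frac{81 \sqrt{38}}{2} \approx 438.66$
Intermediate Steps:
$d = - \frac{5}{8}$ ($d = \left(- \frac{1}{8}\right) 5 = - \frac{5}{8} \approx -0.625$)
$s = 2 - \frac{\sqrt{38}}{4}$ ($s = 2 - \sqrt{3 - \frac{5}{8}} = 2 - \sqrt{\frac{19}{8}} = 2 - \frac{\sqrt{38}}{4} \approx 0.4589$)
$D = 12 - \frac{3 \sqrt{38}}{2}$ ($D = \left(5 + 1\right) \left(\left(2 - \frac{\sqrt{38}}{4}\right) + 3 \cdot 0\right) = 6 \left(\left(2 - \frac{\sqrt{38}}{4}\right) + 0\right) = 6 \left(2 - \frac{\sqrt{38}}{4}\right) = 12 - \frac{3 \sqrt{38}}{2} \approx 2.7534$)
$- 27 \left(D - 19\right) = - 27 \left(\left(12 - \frac{3 \sqrt{38}}{2}\right) - 19\right) = - 27 \left(-7 - \frac{3 \sqrt{38}}{2}\right) = 189 + \frac{81 \sqrt{38}}{2}$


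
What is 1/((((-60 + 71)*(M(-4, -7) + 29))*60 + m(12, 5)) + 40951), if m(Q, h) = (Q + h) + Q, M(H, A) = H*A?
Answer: 1/78600 ≈ 1.2723e-5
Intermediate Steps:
M(H, A) = A*H
m(Q, h) = h + 2*Q
1/((((-60 + 71)*(M(-4, -7) + 29))*60 + m(12, 5)) + 40951) = 1/((((-60 + 71)*(-7*(-4) + 29))*60 + (5 + 2*12)) + 40951) = 1/(((11*(28 + 29))*60 + (5 + 24)) + 40951) = 1/(((11*57)*60 + 29) + 40951) = 1/((627*60 + 29) + 40951) = 1/((37620 + 29) + 40951) = 1/(37649 + 40951) = 1/78600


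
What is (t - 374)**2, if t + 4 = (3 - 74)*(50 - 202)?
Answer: 108451396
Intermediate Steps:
t = 10788 (t = -4 + (3 - 74)*(50 - 202) = -4 - 71*(-152) = -4 + 10792 = 10788)
(t - 374)**2 = (10788 - 374)**2 = 10414**2 = 108451396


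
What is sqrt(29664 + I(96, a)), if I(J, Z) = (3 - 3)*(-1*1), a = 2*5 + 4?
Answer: 12*sqrt(206) ≈ 172.23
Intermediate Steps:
a = 14 (a = 10 + 4 = 14)
I(J, Z) = 0 (I(J, Z) = 0*(-1) = 0)
sqrt(29664 + I(96, a)) = sqrt(29664 + 0) = sqrt(29664) = 12*sqrt(206)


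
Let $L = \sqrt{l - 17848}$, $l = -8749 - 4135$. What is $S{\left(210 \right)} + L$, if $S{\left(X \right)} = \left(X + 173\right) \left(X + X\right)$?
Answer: $160860 + 2 i \sqrt{7683} \approx 1.6086 \cdot 10^{5} + 175.31 i$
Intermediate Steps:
$S{\left(X \right)} = 2 X \left(173 + X\right)$ ($S{\left(X \right)} = \left(173 + X\right) 2 X = 2 X \left(173 + X\right)$)
$l = -12884$
$L = 2 i \sqrt{7683}$ ($L = \sqrt{-12884 - 17848} = \sqrt{-30732} = 2 i \sqrt{7683} \approx 175.31 i$)
$S{\left(210 \right)} + L = 2 \cdot 210 \left(173 + 210\right) + 2 i \sqrt{7683} = 2 \cdot 210 \cdot 383 + 2 i \sqrt{7683} = 160860 + 2 i \sqrt{7683}$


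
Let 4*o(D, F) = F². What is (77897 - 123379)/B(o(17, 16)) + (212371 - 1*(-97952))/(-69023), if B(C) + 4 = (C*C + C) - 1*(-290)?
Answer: -2259500072/153438129 ≈ -14.726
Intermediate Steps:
o(D, F) = F²/4
B(C) = 286 + C + C² (B(C) = -4 + ((C*C + C) - 1*(-290)) = -4 + ((C² + C) + 290) = -4 + ((C + C²) + 290) = -4 + (290 + C + C²) = 286 + C + C²)
(77897 - 123379)/B(o(17, 16)) + (212371 - 1*(-97952))/(-69023) = (77897 - 123379)/(286 + (¼)*16² + ((¼)*16²)²) + (212371 - 1*(-97952))/(-69023) = -45482/(286 + (¼)*256 + ((¼)*256)²) + (212371 + 97952)*(-1/69023) = -45482/(286 + 64 + 64²) + 310323*(-1/69023) = -45482/(286 + 64 + 4096) - 310323/69023 = -45482/4446 - 310323/69023 = -45482*1/4446 - 310323/69023 = -22741/2223 - 310323/69023 = -2259500072/153438129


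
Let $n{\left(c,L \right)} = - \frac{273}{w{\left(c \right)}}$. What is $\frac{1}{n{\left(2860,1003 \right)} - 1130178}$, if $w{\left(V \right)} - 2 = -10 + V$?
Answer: $- \frac{2852}{3223267929} \approx -8.8482 \cdot 10^{-7}$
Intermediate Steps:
$w{\left(V \right)} = -8 + V$ ($w{\left(V \right)} = 2 + \left(-10 + V\right) = -8 + V$)
$n{\left(c,L \right)} = - \frac{273}{-8 + c}$
$\frac{1}{n{\left(2860,1003 \right)} - 1130178} = \frac{1}{- \frac{273}{-8 + 2860} - 1130178} = \frac{1}{- \frac{273}{2852} - 1130178} = \frac{1}{- \frac{3223267929}{2852}} = - \frac{2852}{3223267929}$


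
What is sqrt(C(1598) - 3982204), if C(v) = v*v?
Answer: 10*I*sqrt(14286) ≈ 1195.2*I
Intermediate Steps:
C(v) = v**2
sqrt(C(1598) - 3982204) = sqrt(1598**2 - 3982204) = sqrt(2553604 - 3982204) = sqrt(-1428600) = 10*I*sqrt(14286)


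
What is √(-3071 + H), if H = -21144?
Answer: I*√24215 ≈ 155.61*I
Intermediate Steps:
√(-3071 + H) = √(-3071 - 21144) = √(-24215) = I*√24215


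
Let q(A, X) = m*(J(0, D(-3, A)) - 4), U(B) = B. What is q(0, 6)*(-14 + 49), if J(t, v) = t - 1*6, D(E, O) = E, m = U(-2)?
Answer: 700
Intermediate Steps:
m = -2
J(t, v) = -6 + t (J(t, v) = t - 6 = -6 + t)
q(A, X) = 20 (q(A, X) = -2*((-6 + 0) - 4) = -2*(-6 - 4) = -2*(-10) = 20)
q(0, 6)*(-14 + 49) = 20*(-14 + 49) = 20*35 = 700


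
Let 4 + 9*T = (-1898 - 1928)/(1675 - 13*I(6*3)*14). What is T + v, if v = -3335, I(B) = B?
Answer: -48056593/14409 ≈ -3335.2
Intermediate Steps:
T = -2578/14409 (T = -4/9 + ((-1898 - 1928)/(1675 - 78*3*14))/9 = -4/9 + (-3826/(1675 - 13*18*14))/9 = -4/9 + (-3826/(1675 - 234*14))/9 = -4/9 + (-3826/(1675 - 3276))/9 = -4/9 + (-3826/(-1601))/9 = -4/9 + (-3826*(-1/1601))/9 = -4/9 + (⅑)*(3826/1601) = -4/9 + 3826/14409 = -2578/14409 ≈ -0.17892)
T + v = -2578/14409 - 3335 = -48056593/14409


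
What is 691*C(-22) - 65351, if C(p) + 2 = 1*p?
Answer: -81935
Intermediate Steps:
C(p) = -2 + p (C(p) = -2 + 1*p = -2 + p)
691*C(-22) - 65351 = 691*(-2 - 22) - 65351 = 691*(-24) - 65351 = -16584 - 65351 = -81935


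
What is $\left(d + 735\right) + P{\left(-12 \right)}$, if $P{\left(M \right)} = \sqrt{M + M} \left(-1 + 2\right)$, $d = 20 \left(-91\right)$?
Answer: $-1085 + 2 i \sqrt{6} \approx -1085.0 + 4.899 i$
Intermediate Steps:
$d = -1820$
$P{\left(M \right)} = \sqrt{2} \sqrt{M}$ ($P{\left(M \right)} = \sqrt{2 M} 1 = \sqrt{2} \sqrt{M} 1 = \sqrt{2} \sqrt{M}$)
$\left(d + 735\right) + P{\left(-12 \right)} = \left(-1820 + 735\right) + \sqrt{2} \sqrt{-12} = -1085 + \sqrt{2} \cdot 2 i \sqrt{3} = -1085 + 2 i \sqrt{6}$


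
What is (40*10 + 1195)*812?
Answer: 1295140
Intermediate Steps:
(40*10 + 1195)*812 = (400 + 1195)*812 = 1595*812 = 1295140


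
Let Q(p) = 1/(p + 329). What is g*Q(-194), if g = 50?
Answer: 10/27 ≈ 0.37037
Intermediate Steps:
Q(p) = 1/(329 + p)
g*Q(-194) = 50/(329 - 194) = 50/135 = 50*(1/135) = 10/27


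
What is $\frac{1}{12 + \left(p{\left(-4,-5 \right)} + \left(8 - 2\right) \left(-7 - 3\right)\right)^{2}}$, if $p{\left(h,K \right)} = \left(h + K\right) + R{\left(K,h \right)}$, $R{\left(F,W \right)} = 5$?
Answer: $\frac{1}{4108} \approx 0.00024343$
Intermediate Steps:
$p{\left(h,K \right)} = 5 + K + h$ ($p{\left(h,K \right)} = \left(h + K\right) + 5 = \left(K + h\right) + 5 = 5 + K + h$)
$\frac{1}{12 + \left(p{\left(-4,-5 \right)} + \left(8 - 2\right) \left(-7 - 3\right)\right)^{2}} = \frac{1}{12 + \left(\left(5 - 5 - 4\right) + \left(8 - 2\right) \left(-7 - 3\right)\right)^{2}} = \frac{1}{12 + \left(-4 + 6 \left(-10\right)\right)^{2}} = \frac{1}{12 + \left(-4 - 60\right)^{2}} = \frac{1}{12 + \left(-64\right)^{2}} = \frac{1}{12 + 4096} = \frac{1}{4108}$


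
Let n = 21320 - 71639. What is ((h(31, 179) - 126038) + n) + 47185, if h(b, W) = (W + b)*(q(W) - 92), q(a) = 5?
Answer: -147442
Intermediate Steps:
n = -50319
h(b, W) = -87*W - 87*b (h(b, W) = (W + b)*(5 - 92) = (W + b)*(-87) = -87*W - 87*b)
((h(31, 179) - 126038) + n) + 47185 = (((-87*179 - 87*31) - 126038) - 50319) + 47185 = (((-15573 - 2697) - 126038) - 50319) + 47185 = ((-18270 - 126038) - 50319) + 47185 = (-144308 - 50319) + 47185 = -194627 + 47185 = -147442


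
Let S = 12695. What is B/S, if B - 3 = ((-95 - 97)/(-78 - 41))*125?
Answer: 24357/1510705 ≈ 0.016123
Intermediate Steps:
B = 24357/119 (B = 3 + ((-95 - 97)/(-78 - 41))*125 = 3 - 192/(-119)*125 = 3 - 192*(-1/119)*125 = 3 + (192/119)*125 = 3 + 24000/119 = 24357/119 ≈ 204.68)
B/S = (24357/119)/12695 = (24357/119)*(1/12695) = 24357/1510705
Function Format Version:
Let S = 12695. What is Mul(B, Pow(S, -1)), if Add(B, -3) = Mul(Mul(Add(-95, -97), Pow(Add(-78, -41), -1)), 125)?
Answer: Rational(24357, 1510705) ≈ 0.016123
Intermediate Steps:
B = Rational(24357, 119) (B = Add(3, Mul(Mul(Add(-95, -97), Pow(Add(-78, -41), -1)), 125)) = Add(3, Mul(Mul(-192, Pow(-119, -1)), 125)) = Add(3, Mul(Mul(-192, Rational(-1, 119)), 125)) = Add(3, Mul(Rational(192, 119), 125)) = Add(3, Rational(24000, 119)) = Rational(24357, 119) ≈ 204.68)
Mul(B, Pow(S, -1)) = Mul(Rational(24357, 119), Pow(12695, -1)) = Mul(Rational(24357, 119), Rational(1, 12695)) = Rational(24357, 1510705)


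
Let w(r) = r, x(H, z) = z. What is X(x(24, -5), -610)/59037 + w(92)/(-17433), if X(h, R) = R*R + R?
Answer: 2156917922/343064007 ≈ 6.2872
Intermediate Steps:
X(h, R) = R + R**2 (X(h, R) = R**2 + R = R + R**2)
X(x(24, -5), -610)/59037 + w(92)/(-17433) = -610*(1 - 610)/59037 + 92/(-17433) = -610*(-609)*(1/59037) + 92*(-1/17433) = 371490*(1/59037) - 92/17433 = 123830/19679 - 92/17433 = 2156917922/343064007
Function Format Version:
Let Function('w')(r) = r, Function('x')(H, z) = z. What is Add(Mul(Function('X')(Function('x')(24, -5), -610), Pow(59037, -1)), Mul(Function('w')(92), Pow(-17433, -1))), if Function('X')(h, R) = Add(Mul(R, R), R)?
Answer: Rational(2156917922, 343064007) ≈ 6.2872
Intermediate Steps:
Function('X')(h, R) = Add(R, Pow(R, 2)) (Function('X')(h, R) = Add(Pow(R, 2), R) = Add(R, Pow(R, 2)))
Add(Mul(Function('X')(Function('x')(24, -5), -610), Pow(59037, -1)), Mul(Function('w')(92), Pow(-17433, -1))) = Add(Mul(Mul(-610, Add(1, -610)), Pow(59037, -1)), Mul(92, Pow(-17433, -1))) = Add(Mul(Mul(-610, -609), Rational(1, 59037)), Mul(92, Rational(-1, 17433))) = Add(Mul(371490, Rational(1, 59037)), Rational(-92, 17433)) = Add(Rational(123830, 19679), Rational(-92, 17433)) = Rational(2156917922, 343064007)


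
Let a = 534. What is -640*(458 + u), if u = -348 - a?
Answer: 271360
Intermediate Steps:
u = -882 (u = -348 - 1*534 = -348 - 534 = -882)
-640*(458 + u) = -640*(458 - 882) = -640*(-424) = 271360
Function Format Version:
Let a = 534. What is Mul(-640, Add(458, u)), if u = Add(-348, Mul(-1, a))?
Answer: 271360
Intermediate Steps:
u = -882 (u = Add(-348, Mul(-1, 534)) = Add(-348, -534) = -882)
Mul(-640, Add(458, u)) = Mul(-640, Add(458, -882)) = Mul(-640, -424) = 271360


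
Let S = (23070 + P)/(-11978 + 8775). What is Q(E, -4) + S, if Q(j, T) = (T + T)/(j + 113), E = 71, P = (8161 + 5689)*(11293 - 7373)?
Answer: -1249249813/73669 ≈ -16958.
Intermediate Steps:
P = 54292000 (P = 13850*3920 = 54292000)
Q(j, T) = 2*T/(113 + j) (Q(j, T) = (2*T)/(113 + j) = 2*T/(113 + j))
S = -54315070/3203 (S = (23070 + 54292000)/(-11978 + 8775) = 54315070/(-3203) = 54315070*(-1/3203) = -54315070/3203 ≈ -16958.)
Q(E, -4) + S = 2*(-4)/(113 + 71) - 54315070/3203 = 2*(-4)/184 - 54315070/3203 = 2*(-4)*(1/184) - 54315070/3203 = -1/23 - 54315070/3203 = -1249249813/73669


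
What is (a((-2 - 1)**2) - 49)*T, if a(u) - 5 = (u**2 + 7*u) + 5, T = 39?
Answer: 4095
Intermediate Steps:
a(u) = 10 + u**2 + 7*u (a(u) = 5 + ((u**2 + 7*u) + 5) = 5 + (5 + u**2 + 7*u) = 10 + u**2 + 7*u)
(a((-2 - 1)**2) - 49)*T = ((10 + ((-2 - 1)**2)**2 + 7*(-2 - 1)**2) - 49)*39 = ((10 + ((-3)**2)**2 + 7*(-3)**2) - 49)*39 = ((10 + 9**2 + 7*9) - 49)*39 = ((10 + 81 + 63) - 49)*39 = (154 - 49)*39 = 105*39 = 4095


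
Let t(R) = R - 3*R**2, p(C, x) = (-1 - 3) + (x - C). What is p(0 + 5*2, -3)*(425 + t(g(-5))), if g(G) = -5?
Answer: -5865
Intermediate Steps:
p(C, x) = -4 + x - C (p(C, x) = -4 + (x - C) = -4 + x - C)
p(0 + 5*2, -3)*(425 + t(g(-5))) = (-4 - 3 - (0 + 5*2))*(425 - 5*(1 - 3*(-5))) = (-4 - 3 - (0 + 10))*(425 - 5*(1 + 15)) = (-4 - 3 - 1*10)*(425 - 5*16) = (-4 - 3 - 10)*(425 - 80) = -17*345 = -5865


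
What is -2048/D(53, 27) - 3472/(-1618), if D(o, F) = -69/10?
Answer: 16688104/55821 ≈ 298.96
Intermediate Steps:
D(o, F) = -69/10 (D(o, F) = -69*⅒ = -69/10)
-2048/D(53, 27) - 3472/(-1618) = -2048/(-69/10) - 3472/(-1618) = -2048*(-10/69) - 3472*(-1/1618) = 20480/69 + 1736/809 = 16688104/55821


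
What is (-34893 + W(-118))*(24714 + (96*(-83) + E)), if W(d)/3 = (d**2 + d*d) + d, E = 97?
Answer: 813466371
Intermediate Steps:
W(d) = 3*d + 6*d**2 (W(d) = 3*((d**2 + d*d) + d) = 3*((d**2 + d**2) + d) = 3*(2*d**2 + d) = 3*(d + 2*d**2) = 3*d + 6*d**2)
(-34893 + W(-118))*(24714 + (96*(-83) + E)) = (-34893 + 3*(-118)*(1 + 2*(-118)))*(24714 + (96*(-83) + 97)) = (-34893 + 3*(-118)*(1 - 236))*(24714 + (-7968 + 97)) = (-34893 + 3*(-118)*(-235))*(24714 - 7871) = (-34893 + 83190)*16843 = 48297*16843 = 813466371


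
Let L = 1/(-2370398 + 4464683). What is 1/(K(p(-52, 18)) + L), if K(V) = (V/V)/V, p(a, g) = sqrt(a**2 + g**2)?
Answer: -6341494980/4386029658197 + 8772059322450*sqrt(757)/4386029658197 ≈ 55.026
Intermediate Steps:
L = 1/2094285 ≈ 4.7749e-7
K(V) = 1/V
1/(K(p(-52, 18)) + L) = 1/(1/(sqrt((-52)**2 + 18**2)) + 1/2094285) = 1/(1/(sqrt(2704 + 324)) + 1/2094285) = 1/(1/(sqrt(3028)) + 1/2094285) = 1/(1/(2*sqrt(757)) + 1/2094285) = 1/(sqrt(757)/1514 + 1/2094285) = 1/(1/2094285 + sqrt(757)/1514)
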